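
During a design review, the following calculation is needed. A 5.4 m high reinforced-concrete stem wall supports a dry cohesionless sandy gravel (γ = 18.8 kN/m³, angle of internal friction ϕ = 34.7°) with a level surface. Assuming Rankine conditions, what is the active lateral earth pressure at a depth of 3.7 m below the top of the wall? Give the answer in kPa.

19.1 kPa

K_a = (1 − sin φ)/(1 + sin φ) = 0.2745.
σ_h = K_a γ z = 0.2745 × 18.8 × 3.7 = 19.09 kPa.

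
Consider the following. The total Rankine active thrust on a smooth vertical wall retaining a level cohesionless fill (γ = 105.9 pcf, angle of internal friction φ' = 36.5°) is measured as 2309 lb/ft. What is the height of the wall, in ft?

13.1 ft

K_a = 0.2541. P_a = ½ K_a γ H² ⇒ H = √(2P_a/(K_a γ)).
H = √(2×2309/(0.2541×105.9)) = 13.10 ft.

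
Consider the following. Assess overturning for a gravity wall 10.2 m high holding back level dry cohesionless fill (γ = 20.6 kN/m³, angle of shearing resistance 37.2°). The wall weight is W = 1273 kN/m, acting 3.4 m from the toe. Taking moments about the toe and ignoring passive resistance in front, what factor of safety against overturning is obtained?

K_a = tan²(45° − 37.2°/2) = 0.2464.
P_a = ½K_aγH² = 0.5×0.2464×20.6×10.2² = 264.1 kN/m, acting at H/3 = 3.400 m above the base.
Overturning moment M_o = P_a × H/3 = 264.1 × 3.400 = 897.8.
Resisting moment M_r = W × 3.4 = 1273 × 3.4 = 4328.
FS_overturning = M_r/M_o = 4328/897.8 = 4.821.

4.82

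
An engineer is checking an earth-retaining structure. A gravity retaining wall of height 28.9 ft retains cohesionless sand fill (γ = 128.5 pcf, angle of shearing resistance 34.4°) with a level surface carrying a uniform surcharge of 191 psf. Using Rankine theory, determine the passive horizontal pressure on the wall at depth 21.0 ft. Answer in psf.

10400 psf

K_p = (1 + sin φ)/(1 − sin φ) = 3.597.
σ_v = γz + q = 128.5 × 21.0 + 191 = 2890 psf.
σ_h = K_p σ_v = 3.597 × 2890 = 10390 psf.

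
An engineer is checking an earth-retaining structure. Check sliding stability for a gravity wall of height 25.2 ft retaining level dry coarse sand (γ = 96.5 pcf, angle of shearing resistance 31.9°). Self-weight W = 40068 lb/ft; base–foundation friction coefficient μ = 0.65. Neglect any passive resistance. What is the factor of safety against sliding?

2.76

K_a = tan²(45° − 31.9°/2) = 0.3085.
P_a = ½K_aγH² = 0.5×0.3085×96.5×25.2² = 9453 lb/ft, acting at H/3 = 8.400 ft above the base.
FS_sliding = μW / P_a = 0.65×40068 / 9453 = 2.755.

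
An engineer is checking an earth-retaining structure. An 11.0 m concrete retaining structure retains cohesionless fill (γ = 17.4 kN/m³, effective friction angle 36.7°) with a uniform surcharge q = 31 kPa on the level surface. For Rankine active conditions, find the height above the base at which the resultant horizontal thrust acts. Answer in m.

4.12 m

K_a = 0.2519.
Triangular part P₁ = ½K_aγH² = 265.1 at H/3 = 3.667 m; rectangular part P₂ = K_a q H = 85.88 at H/2 = 5.500 m.
ȳ = (P₁·3.667 + P₂·5.500)/(P₁+P₂) = 4.115 m.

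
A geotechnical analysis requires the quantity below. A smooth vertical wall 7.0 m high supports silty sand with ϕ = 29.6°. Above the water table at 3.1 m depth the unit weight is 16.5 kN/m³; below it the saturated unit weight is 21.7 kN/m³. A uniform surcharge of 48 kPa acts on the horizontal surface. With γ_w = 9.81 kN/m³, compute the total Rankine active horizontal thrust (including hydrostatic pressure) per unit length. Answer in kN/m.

K_a = tan²(45° − φ/2) = 0.3387.
γ' = 21.7 − 9.81 = 11.89 kN/m³. h₂ = H − d_w = 3.9 m.
σ'_h: at surface K_a·q = 16.26; at WT K_a(q+γd_w) = 33.59; at base K_a(q+γd_w+γ'h₂) = 49.29 kPa.
P₁ = ½(16.26+33.59)×3.1 = 77.26; P₂ = ½(33.59+49.29)×3.9 = 161.6; P_w = ½γ_w h₂² = 74.61.
Total = 77.26+161.6+74.61 = 313.5 kN/m.

313 kN/m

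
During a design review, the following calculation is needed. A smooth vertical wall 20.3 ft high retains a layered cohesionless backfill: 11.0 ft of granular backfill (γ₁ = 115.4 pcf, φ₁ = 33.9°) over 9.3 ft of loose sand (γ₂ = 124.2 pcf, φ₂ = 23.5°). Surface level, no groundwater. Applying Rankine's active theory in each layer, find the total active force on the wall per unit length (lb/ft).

K_a1 = tan²(45°−33.9°/2) = 0.2839; K_a2 = tan²(45°−23.5°/2) = 0.4298.
Layer 1: σ at base = K_a1 γ₁ h₁ = 360.4 psf; P₁ = ½×360.4×11.0 = 1982.
Layer 2: σ_v at top = γ₁h₁ = 1269; σ_h top = K_a2×1269 = 545.7; σ_h base = K_a2×(1269+124.2×9.3) = 1042.
P₂ = ½(545.7+1042)×9.3 = 7383. Total P_a = 1982+7383 = 9365 lb/ft.

9370 lb/ft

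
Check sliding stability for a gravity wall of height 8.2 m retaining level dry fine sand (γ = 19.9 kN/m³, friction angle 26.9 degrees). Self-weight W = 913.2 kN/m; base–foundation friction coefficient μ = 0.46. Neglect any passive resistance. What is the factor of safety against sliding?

K_a = tan²(45° − 26.9°/2) = 0.3770.
P_a = ½K_aγH² = 0.5×0.3770×19.9×8.2² = 252.2 kN/m, acting at H/3 = 2.733 m above the base.
FS_sliding = μW / P_a = 0.46×913.2 / 252.2 = 1.665.

1.67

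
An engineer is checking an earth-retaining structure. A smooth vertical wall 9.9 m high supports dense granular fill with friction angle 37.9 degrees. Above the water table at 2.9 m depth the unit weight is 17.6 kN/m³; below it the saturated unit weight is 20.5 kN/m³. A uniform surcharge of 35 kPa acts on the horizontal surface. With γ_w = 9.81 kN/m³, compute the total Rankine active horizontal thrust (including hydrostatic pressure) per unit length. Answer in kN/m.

489 kN/m

K_a = tan²(45° − φ/2) = 0.2389.
γ' = 20.5 − 9.81 = 10.69 kN/m³. h₂ = H − d_w = 7.0 m.
σ'_h: at surface K_a·q = 8.363; at WT K_a(q+γd_w) = 20.56; at base K_a(q+γd_w+γ'h₂) = 38.44 kPa.
P₁ = ½(8.363+20.56)×2.9 = 41.94; P₂ = ½(20.56+38.44)×7.0 = 206.5; P_w = ½γ_w h₂² = 240.3.
Total = 41.94+206.5+240.3 = 488.8 kN/m.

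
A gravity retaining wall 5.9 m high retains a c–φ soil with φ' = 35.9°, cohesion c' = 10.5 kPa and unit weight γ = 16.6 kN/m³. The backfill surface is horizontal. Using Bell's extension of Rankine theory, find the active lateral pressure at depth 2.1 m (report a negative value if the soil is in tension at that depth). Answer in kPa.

K_a = (1 − sin φ)/(1 + sin φ) = 0.2607.
σ_a = K_a γ z − 2c√K_a = 0.2607×16.6×2.1 − 2×10.5×0.5106 = -1.634 kPa.

-1.63 kPa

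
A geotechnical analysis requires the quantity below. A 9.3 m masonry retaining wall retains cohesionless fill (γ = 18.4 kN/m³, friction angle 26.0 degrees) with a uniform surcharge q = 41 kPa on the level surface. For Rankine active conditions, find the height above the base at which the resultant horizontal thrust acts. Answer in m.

3.60 m

K_a = 0.3905.
Triangular part P₁ = ½K_aγH² = 310.7 at H/3 = 3.100 m; rectangular part P₂ = K_a q H = 148.9 at H/2 = 4.650 m.
ȳ = (P₁·3.100 + P₂·4.650)/(P₁+P₂) = 3.602 m.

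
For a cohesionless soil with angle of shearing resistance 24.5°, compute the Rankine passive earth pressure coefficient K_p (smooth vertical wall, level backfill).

2.42

K_p = (1 + sin φ)/(1 − sin φ) = tan²(45° + 24.5°/2) = 2.417.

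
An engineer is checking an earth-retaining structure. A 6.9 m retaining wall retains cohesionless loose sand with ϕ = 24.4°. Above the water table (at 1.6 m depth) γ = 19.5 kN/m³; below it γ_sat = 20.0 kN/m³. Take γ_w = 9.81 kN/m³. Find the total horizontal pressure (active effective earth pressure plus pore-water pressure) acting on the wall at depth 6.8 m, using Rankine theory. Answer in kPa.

K_a = (1 − sin φ)/(1 + sin φ) = 0.4153.
γ' = 20.0 − 9.81 = 10.19 kN/m³.
Effective vertical stress at 6.8 m: σ'_v = 19.5×1.6 + 10.19×5.20 = 84.19 kPa.
σ'_h = K_a σ'_v = 0.4153 × 84.19 = 34.97 kPa; u = γ_w × 5.20 = 51.01 kPa.
Total σ_h = 34.97 + 51.01 = 85.98 kPa.

86.0 kPa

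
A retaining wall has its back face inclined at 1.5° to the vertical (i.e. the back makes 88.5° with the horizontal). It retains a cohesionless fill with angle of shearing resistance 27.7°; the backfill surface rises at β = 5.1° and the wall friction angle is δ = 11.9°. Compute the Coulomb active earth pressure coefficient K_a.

0.367

K_a = sin²(α+φ) / [sin²α · sin(α−δ) · (1 + √{sin(φ+δ)sin(φ−β) / (sin(α−δ)sin(α+β))})²].
With α = 88.5°, φ = 27.7°, δ = 11.9°, β = 5.1°: K_a = 0.3669.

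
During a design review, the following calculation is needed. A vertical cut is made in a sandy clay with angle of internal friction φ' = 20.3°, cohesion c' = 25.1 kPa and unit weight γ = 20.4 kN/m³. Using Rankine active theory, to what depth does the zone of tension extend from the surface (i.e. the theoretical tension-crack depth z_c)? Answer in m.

K_a = tan²(45° − 20.3°/2) = 0.4849; √K_a = 0.6963.
The active pressure is zero where K_a γ z = 2c√K_a, so z_c = 2c/(γ√K_a) = 2×25.1/(20.4×0.6963) = 3.534 m.

3.53 m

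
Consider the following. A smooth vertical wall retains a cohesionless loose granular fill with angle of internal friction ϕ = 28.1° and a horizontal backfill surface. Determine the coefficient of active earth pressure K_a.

K_a = tan²(45° − φ/2) = tan²(30.95°) = 0.3596.

0.360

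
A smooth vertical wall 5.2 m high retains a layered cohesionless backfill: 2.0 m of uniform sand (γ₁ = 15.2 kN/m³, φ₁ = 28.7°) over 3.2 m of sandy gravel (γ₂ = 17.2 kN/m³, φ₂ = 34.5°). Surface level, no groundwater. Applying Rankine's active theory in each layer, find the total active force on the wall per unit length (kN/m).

K_a1 = tan²(45°−28.7°/2) = 0.3511; K_a2 = tan²(45°−34.5°/2) = 0.2768.
Layer 1: σ at base = K_a1 γ₁ h₁ = 10.67 kPa; P₁ = ½×10.67×2.0 = 10.67.
Layer 2: σ_v at top = γ₁h₁ = 30.40; σ_h top = K_a2×30.40 = 8.415; σ_h base = K_a2×(30.40+17.2×3.2) = 23.65.
P₂ = ½(8.415+23.65)×3.2 = 51.30. Total P_a = 10.67+51.30 = 61.98 kN/m.

62.0 kN/m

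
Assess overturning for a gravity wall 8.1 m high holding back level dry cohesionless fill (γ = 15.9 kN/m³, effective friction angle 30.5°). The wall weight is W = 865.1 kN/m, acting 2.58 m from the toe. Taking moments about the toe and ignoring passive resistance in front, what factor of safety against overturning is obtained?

K_a = tan²(45° − 30.5°/2) = 0.3267.
P_a = ½K_aγH² = 0.5×0.3267×15.9×8.1² = 170.4 kN/m, acting at H/3 = 2.700 m above the base.
Overturning moment M_o = P_a × H/3 = 170.4 × 2.700 = 460.0.
Resisting moment M_r = W × 2.58 = 865.1 × 2.58 = 2232.
FS_overturning = M_r/M_o = 2232/460.0 = 4.852.

4.85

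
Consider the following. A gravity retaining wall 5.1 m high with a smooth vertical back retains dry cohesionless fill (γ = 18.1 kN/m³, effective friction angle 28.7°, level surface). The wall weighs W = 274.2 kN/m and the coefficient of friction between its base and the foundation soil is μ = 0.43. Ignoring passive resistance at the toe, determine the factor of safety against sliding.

1.43

K_a = tan²(45° − 28.7°/2) = 0.3511.
P_a = ½K_aγH² = 0.5×0.3511×18.1×5.1² = 82.66 kN/m, acting at H/3 = 1.700 m above the base.
FS_sliding = μW / P_a = 0.43×274.2 / 82.66 = 1.426.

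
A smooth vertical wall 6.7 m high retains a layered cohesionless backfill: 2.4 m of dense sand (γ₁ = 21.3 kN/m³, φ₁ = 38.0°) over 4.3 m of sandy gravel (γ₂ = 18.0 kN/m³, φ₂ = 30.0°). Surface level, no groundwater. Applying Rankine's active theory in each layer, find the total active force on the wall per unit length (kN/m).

143 kN/m

K_a1 = tan²(45°−38.0°/2) = 0.2379; K_a2 = tan²(45°−30.0°/2) = 0.3333.
Layer 1: σ at base = K_a1 γ₁ h₁ = 12.16 kPa; P₁ = ½×12.16×2.4 = 14.59.
Layer 2: σ_v at top = γ₁h₁ = 51.12; σ_h top = K_a2×51.12 = 17.04; σ_h base = K_a2×(51.12+18.0×4.3) = 42.84.
P₂ = ½(17.04+42.84)×4.3 = 128.7. Total P_a = 14.59+128.7 = 143.3 kN/m.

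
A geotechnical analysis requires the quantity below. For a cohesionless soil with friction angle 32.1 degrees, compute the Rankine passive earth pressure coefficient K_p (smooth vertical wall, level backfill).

3.27

K_p = (1 + sin φ)/(1 − sin φ) = tan²(45° + 32.1°/2) = 3.268.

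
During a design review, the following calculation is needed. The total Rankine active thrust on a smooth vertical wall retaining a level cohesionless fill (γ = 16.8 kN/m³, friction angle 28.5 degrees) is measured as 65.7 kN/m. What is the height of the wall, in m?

4.70 m

K_a = 0.3540. P_a = ½ K_a γ H² ⇒ H = √(2P_a/(K_a γ)).
H = √(2×65.7/(0.3540×16.8)) = 4.701 m.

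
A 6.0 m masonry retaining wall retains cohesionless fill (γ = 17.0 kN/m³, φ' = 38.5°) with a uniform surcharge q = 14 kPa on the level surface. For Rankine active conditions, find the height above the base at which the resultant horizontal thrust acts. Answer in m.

K_a = 0.2327.
Triangular part P₁ = ½K_aγH² = 71.19 at H/3 = 2.000 m; rectangular part P₂ = K_a q H = 19.54 at H/2 = 3.000 m.
ȳ = (P₁·2.000 + P₂·3.000)/(P₁+P₂) = 2.215 m.

2.22 m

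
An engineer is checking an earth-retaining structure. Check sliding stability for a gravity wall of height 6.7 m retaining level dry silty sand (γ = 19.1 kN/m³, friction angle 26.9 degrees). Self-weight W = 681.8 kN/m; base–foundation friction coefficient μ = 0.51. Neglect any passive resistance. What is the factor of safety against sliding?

2.15

K_a = tan²(45° − 26.9°/2) = 0.3770.
P_a = ½K_aγH² = 0.5×0.3770×19.1×6.7² = 161.6 kN/m, acting at H/3 = 2.233 m above the base.
FS_sliding = μW / P_a = 0.51×681.8 / 161.6 = 2.151.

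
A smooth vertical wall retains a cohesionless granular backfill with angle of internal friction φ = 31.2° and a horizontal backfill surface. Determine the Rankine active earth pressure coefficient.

K_a = (1 − sin φ)/(1 + sin φ) = (1 − sin 31.2°)/(1 + sin 31.2°) = 0.3175.

0.317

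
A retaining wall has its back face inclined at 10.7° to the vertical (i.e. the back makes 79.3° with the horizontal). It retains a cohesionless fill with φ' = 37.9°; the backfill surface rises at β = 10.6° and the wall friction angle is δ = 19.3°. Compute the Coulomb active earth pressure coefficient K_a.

K_a = sin²(α+φ) / [sin²α · sin(α−δ) · (1 + √{sin(φ+δ)sin(φ−β) / (sin(α−δ)sin(α+β))})²].
With α = 79.3°, φ = 37.9°, δ = 19.3°, β = 10.6°: K_a = 0.3404.

0.340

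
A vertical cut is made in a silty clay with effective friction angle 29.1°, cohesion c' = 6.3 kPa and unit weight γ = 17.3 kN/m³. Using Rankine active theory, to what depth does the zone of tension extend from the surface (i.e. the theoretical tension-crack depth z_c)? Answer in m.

1.24 m

K_a = tan²(45° − 29.1°/2) = 0.3456; √K_a = 0.5879.
The active pressure is zero where K_a γ z = 2c√K_a, so z_c = 2c/(γ√K_a) = 2×6.3/(17.3×0.5879) = 1.239 m.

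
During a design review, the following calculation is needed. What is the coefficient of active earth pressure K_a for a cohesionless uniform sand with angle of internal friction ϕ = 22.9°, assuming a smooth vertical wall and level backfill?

K_a = (1 − sin φ)/(1 + sin φ) = (1 − sin 22.9°)/(1 + sin 22.9°) = 0.4398.

0.440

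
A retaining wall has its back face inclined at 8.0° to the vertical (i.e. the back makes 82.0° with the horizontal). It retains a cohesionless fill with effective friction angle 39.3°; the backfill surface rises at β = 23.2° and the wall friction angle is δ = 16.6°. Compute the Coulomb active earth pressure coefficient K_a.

0.358

K_a = sin²(α+φ) / [sin²α · sin(α−δ) · (1 + √{sin(φ+δ)sin(φ−β) / (sin(α−δ)sin(α+β))})²].
With α = 82.0°, φ = 39.3°, δ = 16.6°, β = 23.2°: K_a = 0.3584.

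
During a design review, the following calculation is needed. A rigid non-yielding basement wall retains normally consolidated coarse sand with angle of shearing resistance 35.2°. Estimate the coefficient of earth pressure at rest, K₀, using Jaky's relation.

0.424

K₀ = 1 − sin φ' = 1 − sin 35.2° = 0.4236.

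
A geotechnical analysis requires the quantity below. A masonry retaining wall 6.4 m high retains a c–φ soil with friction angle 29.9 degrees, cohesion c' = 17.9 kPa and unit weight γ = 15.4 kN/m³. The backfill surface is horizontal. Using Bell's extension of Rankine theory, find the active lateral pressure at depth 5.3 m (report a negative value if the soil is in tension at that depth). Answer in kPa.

K_a = (1 − sin φ)/(1 + sin φ) = 0.3347.
σ_a = K_a γ z − 2c√K_a = 0.3347×15.4×5.3 − 2×17.9×0.5785 = 6.606 kPa.

6.61 kPa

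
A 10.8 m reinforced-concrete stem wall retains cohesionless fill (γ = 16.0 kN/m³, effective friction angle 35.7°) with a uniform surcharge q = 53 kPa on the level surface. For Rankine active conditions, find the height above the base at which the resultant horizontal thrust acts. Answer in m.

K_a = 0.2630.
Triangular part P₁ = ½K_aγH² = 245.4 at H/3 = 3.600 m; rectangular part P₂ = K_a q H = 150.5 at H/2 = 5.400 m.
ȳ = (P₁·3.600 + P₂·5.400)/(P₁+P₂) = 4.284 m.

4.28 m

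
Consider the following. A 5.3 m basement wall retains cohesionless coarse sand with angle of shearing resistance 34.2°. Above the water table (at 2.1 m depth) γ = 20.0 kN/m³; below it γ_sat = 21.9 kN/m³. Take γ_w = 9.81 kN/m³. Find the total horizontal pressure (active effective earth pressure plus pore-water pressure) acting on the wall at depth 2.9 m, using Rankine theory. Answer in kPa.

22.3 kPa

K_a = (1 − sin φ)/(1 + sin φ) = 0.2803.
γ' = 21.9 − 9.81 = 12.09 kN/m³.
Effective vertical stress at 2.9 m: σ'_v = 20.0×2.1 + 12.09×0.800 = 51.67 kPa.
σ'_h = K_a σ'_v = 0.2803 × 51.67 = 14.49 kPa; u = γ_w × 0.800 = 7.848 kPa.
Total σ_h = 14.49 + 7.848 = 22.33 kPa.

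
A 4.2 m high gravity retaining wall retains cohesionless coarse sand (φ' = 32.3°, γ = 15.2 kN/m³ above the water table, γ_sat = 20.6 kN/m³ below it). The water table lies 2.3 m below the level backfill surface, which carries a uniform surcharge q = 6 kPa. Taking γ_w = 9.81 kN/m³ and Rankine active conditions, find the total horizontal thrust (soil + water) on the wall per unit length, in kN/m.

63.6 kN/m

K_a = tan²(45° − φ/2) = 0.3035.
γ' = 20.6 − 9.81 = 10.79 kN/m³. h₂ = H − d_w = 1.9 m.
σ'_h: at surface K_a·q = 1.821; at WT K_a(q+γd_w) = 12.43; at base K_a(q+γd_w+γ'h₂) = 18.65 kPa.
P₁ = ½(1.821+12.43)×2.3 = 16.39; P₂ = ½(12.43+18.65)×1.9 = 29.53; P_w = ½γ_w h₂² = 17.71.
Total = 16.39+29.53+17.71 = 63.63 kN/m.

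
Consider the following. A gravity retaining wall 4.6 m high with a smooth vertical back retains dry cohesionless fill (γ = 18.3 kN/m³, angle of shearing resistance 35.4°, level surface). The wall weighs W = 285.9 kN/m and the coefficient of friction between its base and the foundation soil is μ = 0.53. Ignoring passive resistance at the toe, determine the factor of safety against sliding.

2.94

K_a = tan²(45° − 35.4°/2) = 0.2664.
P_a = ½K_aγH² = 0.5×0.2664×18.3×4.6² = 51.58 kN/m, acting at H/3 = 1.533 m above the base.
FS_sliding = μW / P_a = 0.53×285.9 / 51.58 = 2.938.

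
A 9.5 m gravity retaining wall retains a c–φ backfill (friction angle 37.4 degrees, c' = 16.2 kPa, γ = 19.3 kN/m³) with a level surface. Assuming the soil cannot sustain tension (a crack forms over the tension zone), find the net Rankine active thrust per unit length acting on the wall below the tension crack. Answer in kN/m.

87.8 kN/m

K_a = 0.2443; √K_a = 0.4942.
Tension-crack depth z_c = 2c/(γ√K_a) = 2×16.2/(19.3×0.4942) = 3.397 m.
σ_a at base = K_a γ H − 2c√K_a = 0.2443×19.3×9.5 − 2×16.2×0.4942 = 28.77 kPa.
P_a = ½ × 28.77 × (H − z_c) = 0.5×28.77×6.103 = 87.80 kN/m.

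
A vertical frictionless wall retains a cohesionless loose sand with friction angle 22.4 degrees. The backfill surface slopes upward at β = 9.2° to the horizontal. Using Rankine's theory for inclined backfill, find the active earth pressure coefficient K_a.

K_a = cos β · (cos β − √(cos²β − cos²φ)) / (cos β + √(cos²β − cos²φ)).
cos β = 0.9871, cos φ = 0.9245, √(cos²β − cos²φ) = 0.3459.
K_a = 0.9871 × (0.9871 − 0.3459)/(0.9871 + 0.3459) = 0.4748.

0.475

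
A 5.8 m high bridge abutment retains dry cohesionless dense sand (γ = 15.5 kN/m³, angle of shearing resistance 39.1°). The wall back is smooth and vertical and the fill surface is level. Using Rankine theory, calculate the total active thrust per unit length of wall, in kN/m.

K_a = tan²(45° − φ/2) = 0.2265.
P_a = ½ K_a γ H² = 0.5 × 0.2265 × 15.5 × 5.8² = 59.05 kN/m.

59.0 kN/m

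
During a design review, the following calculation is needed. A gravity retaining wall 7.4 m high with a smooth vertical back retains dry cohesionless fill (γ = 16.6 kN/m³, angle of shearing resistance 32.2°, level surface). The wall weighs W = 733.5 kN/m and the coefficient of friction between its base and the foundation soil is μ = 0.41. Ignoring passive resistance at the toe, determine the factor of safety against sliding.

2.17

K_a = tan²(45° − 32.2°/2) = 0.3047.
P_a = ½K_aγH² = 0.5×0.3047×16.6×7.4² = 138.5 kN/m, acting at H/3 = 2.467 m above the base.
FS_sliding = μW / P_a = 0.41×733.5 / 138.5 = 2.171.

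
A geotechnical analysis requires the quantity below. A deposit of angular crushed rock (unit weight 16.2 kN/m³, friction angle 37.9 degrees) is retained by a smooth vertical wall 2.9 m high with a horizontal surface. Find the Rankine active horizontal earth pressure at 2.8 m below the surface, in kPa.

K_a = (1 − sin φ)/(1 + sin φ) = 0.2389.
σ_h = K_a γ z = 0.2389 × 16.2 × 2.8 = 10.84 kPa.

10.8 kPa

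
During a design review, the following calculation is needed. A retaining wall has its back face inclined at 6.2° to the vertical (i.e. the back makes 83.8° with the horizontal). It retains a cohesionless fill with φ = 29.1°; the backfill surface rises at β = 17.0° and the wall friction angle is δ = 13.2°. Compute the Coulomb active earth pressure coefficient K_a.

0.471

K_a = sin²(α+φ) / [sin²α · sin(α−δ) · (1 + √{sin(φ+δ)sin(φ−β) / (sin(α−δ)sin(α+β))})²].
With α = 83.8°, φ = 29.1°, δ = 13.2°, β = 17.0°: K_a = 0.4710.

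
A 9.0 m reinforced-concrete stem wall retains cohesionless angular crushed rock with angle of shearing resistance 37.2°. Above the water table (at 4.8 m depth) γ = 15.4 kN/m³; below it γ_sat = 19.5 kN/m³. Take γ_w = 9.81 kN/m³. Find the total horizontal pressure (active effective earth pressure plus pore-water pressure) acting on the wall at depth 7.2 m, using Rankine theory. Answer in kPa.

47.5 kPa

K_a = (1 − sin φ)/(1 + sin φ) = 0.2464.
γ' = 19.5 − 9.81 = 9.690 kN/m³.
Effective vertical stress at 7.2 m: σ'_v = 15.4×4.8 + 9.690×2.40 = 97.18 kPa.
σ'_h = K_a σ'_v = 0.2464 × 97.18 = 23.95 kPa; u = γ_w × 2.40 = 23.54 kPa.
Total σ_h = 23.95 + 23.54 = 47.49 kPa.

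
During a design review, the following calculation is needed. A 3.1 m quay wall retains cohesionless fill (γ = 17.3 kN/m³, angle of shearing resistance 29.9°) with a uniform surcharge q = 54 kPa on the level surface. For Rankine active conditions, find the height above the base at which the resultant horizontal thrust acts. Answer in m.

1.38 m

K_a = 0.3347.
Triangular part P₁ = ½K_aγH² = 27.82 at H/3 = 1.033 m; rectangular part P₂ = K_a q H = 56.03 at H/2 = 1.550 m.
ȳ = (P₁·1.033 + P₂·1.550)/(P₁+P₂) = 1.379 m.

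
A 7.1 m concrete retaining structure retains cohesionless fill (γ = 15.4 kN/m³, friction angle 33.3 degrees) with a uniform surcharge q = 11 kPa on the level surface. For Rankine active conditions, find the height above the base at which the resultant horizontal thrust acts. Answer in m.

K_a = 0.2911.
Triangular part P₁ = ½K_aγH² = 113.0 at H/3 = 2.367 m; rectangular part P₂ = K_a q H = 22.74 at H/2 = 3.550 m.
ȳ = (P₁·2.367 + P₂·3.550)/(P₁+P₂) = 2.565 m.

2.56 m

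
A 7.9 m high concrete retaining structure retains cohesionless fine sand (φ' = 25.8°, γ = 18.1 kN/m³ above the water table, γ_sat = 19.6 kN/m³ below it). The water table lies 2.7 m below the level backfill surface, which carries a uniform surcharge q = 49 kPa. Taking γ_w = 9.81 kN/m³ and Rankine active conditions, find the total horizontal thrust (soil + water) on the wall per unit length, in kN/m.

K_a = tan²(45° − φ/2) = 0.3935.
γ' = 19.6 − 9.81 = 9.790 kN/m³. h₂ = H − d_w = 5.2 m.
σ'_h: at surface K_a·q = 19.28; at WT K_a(q+γd_w) = 38.51; at base K_a(q+γd_w+γ'h₂) = 58.54 kPa.
P₁ = ½(19.28+38.51)×2.7 = 78.02; P₂ = ½(38.51+58.54)×5.2 = 252.3; P_w = ½γ_w h₂² = 132.6.
Total = 78.02+252.3+132.6 = 463.0 kN/m.

463 kN/m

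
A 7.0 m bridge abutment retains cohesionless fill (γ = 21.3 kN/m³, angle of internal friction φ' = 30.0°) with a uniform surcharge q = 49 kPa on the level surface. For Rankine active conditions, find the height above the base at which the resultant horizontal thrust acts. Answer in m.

K_a = 0.3333.
Triangular part P₁ = ½K_aγH² = 173.9 at H/3 = 2.333 m; rectangular part P₂ = K_a q H = 114.3 at H/2 = 3.500 m.
ȳ = (P₁·2.333 + P₂·3.500)/(P₁+P₂) = 2.796 m.

2.80 m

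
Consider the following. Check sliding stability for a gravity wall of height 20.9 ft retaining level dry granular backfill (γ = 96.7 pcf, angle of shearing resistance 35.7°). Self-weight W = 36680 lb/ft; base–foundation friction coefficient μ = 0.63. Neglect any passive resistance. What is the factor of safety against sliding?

4.16

K_a = tan²(45° − 35.7°/2) = 0.2630.
P_a = ½K_aγH² = 0.5×0.2630×96.7×20.9² = 5554 lb/ft, acting at H/3 = 6.967 ft above the base.
FS_sliding = μW / P_a = 0.63×36680 / 5554 = 4.160.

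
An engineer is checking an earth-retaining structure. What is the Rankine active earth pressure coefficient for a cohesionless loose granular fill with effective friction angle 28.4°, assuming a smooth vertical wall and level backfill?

K_a = (1 − sin φ)/(1 + sin φ) = (1 − sin 28.4°)/(1 + sin 28.4°) = 0.3554.

0.355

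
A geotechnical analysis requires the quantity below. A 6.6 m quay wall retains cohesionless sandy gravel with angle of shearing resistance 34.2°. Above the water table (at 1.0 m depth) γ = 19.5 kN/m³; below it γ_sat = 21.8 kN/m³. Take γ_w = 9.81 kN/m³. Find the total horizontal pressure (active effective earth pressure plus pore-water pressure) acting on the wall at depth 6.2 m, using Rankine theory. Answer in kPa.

74.0 kPa

K_a = (1 − sin φ)/(1 + sin φ) = 0.2803.
γ' = 21.8 − 9.81 = 11.99 kN/m³.
Effective vertical stress at 6.2 m: σ'_v = 19.5×1.0 + 11.99×5.20 = 81.85 kPa.
σ'_h = K_a σ'_v = 0.2803 × 81.85 = 22.95 kPa; u = γ_w × 5.20 = 51.01 kPa.
Total σ_h = 22.95 + 51.01 = 73.96 kPa.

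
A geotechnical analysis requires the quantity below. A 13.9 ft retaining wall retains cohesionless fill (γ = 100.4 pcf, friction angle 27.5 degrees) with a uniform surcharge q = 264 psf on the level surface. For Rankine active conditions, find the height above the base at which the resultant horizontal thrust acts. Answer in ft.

5.27 ft

K_a = 0.3682.
Triangular part P₁ = ½K_aγH² = 3571 at H/3 = 4.633 ft; rectangular part P₂ = K_a q H = 1351 at H/2 = 6.950 ft.
ȳ = (P₁·4.633 + P₂·6.950)/(P₁+P₂) = 5.269 ft.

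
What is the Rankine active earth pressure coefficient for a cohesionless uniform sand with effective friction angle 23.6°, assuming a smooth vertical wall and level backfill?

K_a = tan²(45° − φ/2) = tan²(33.20°) = 0.4282.

0.428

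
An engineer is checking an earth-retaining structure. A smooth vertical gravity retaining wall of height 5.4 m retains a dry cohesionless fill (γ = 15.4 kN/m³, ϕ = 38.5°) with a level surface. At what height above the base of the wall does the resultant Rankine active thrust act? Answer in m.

1.80 m

K_a = 0.2327.
The pressure distribution is triangular, so the resultant acts at H/3 above the base = 5.4/3 = 1.800 m.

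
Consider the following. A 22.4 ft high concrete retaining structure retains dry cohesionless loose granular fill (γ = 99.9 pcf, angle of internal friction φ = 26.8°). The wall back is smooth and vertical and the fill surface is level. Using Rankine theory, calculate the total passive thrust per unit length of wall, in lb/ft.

66200 lb/ft

K_p = tan²(45° + φ/2) = 2.642.
P_p = ½ K_p γ H² = 0.5 × 2.642 × 99.9 × 22.4² = 66220 lb/ft.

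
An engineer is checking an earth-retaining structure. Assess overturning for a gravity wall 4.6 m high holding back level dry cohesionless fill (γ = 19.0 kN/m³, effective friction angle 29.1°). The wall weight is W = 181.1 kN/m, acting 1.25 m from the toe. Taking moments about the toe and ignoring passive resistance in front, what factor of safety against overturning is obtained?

2.13

K_a = tan²(45° − 29.1°/2) = 0.3456.
P_a = ½K_aγH² = 0.5×0.3456×19.0×4.6² = 69.47 kN/m, acting at H/3 = 1.533 m above the base.
Overturning moment M_o = P_a × H/3 = 69.47 × 1.533 = 106.5.
Resisting moment M_r = W × 1.25 = 181.1 × 1.25 = 226.4.
FS_overturning = M_r/M_o = 226.4/106.5 = 2.125.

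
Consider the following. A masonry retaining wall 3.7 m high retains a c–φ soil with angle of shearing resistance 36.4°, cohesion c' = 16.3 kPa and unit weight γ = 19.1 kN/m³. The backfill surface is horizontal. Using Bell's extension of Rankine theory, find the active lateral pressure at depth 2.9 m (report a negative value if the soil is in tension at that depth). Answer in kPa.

-2.33 kPa

K_a = (1 − sin φ)/(1 + sin φ) = 0.2552.
σ_a = K_a γ z − 2c√K_a = 0.2552×19.1×2.9 − 2×16.3×0.5051 = -2.334 kPa.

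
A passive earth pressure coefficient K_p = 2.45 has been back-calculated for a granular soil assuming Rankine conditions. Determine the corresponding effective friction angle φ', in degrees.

K_p = (1+sin φ)/(1−sin φ) ⇒ sin φ = (K_p − 1)/(K_p + 1) = 0.4203.
φ = arcsin(0.4203) = 24.85°.

24.9°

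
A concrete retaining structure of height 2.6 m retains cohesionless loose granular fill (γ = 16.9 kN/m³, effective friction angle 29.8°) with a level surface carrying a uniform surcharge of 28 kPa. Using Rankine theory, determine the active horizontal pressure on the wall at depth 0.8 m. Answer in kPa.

14.0 kPa

K_a = (1 − sin φ)/(1 + sin φ) = 0.3360.
σ_v = γz + q = 16.9 × 0.8 + 28 = 41.52 kPa.
σ_h = K_a σ_v = 0.3360 × 41.52 = 13.95 kPa.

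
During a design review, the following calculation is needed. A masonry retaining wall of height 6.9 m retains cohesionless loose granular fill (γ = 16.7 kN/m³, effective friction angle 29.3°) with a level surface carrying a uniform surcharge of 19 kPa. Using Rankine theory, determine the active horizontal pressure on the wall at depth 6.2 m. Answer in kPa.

42.0 kPa

K_a = (1 − sin φ)/(1 + sin φ) = 0.3428.
σ_v = γz + q = 16.7 × 6.2 + 19 = 122.5 kPa.
σ_h = K_a σ_v = 0.3428 × 122.5 = 42.01 kPa.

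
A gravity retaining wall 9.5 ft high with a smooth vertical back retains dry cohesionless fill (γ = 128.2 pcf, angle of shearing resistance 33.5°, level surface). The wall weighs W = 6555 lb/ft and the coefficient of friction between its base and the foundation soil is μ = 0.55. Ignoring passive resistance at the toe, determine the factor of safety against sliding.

K_a = tan²(45° − 33.5°/2) = 0.2887.
P_a = ½K_aγH² = 0.5×0.2887×128.2×9.5² = 1670 lb/ft, acting at H/3 = 3.167 ft above the base.
FS_sliding = μW / P_a = 0.55×6555 / 1670 = 2.159.

2.16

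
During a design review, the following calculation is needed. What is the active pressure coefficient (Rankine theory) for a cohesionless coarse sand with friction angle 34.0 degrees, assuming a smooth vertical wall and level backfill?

0.283

K_a = (1 − sin φ)/(1 + sin φ) = (1 − sin 34.0°)/(1 + sin 34.0°) = 0.2827.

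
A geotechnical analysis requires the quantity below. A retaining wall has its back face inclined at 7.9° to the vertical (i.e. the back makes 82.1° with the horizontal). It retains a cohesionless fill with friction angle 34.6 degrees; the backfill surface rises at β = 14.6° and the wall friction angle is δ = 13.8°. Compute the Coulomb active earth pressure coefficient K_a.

K_a = sin²(α+φ) / [sin²α · sin(α−δ) · (1 + √{sin(φ+δ)sin(φ−β) / (sin(α−δ)sin(α+β))})²].
With α = 82.1°, φ = 34.6°, δ = 13.8°, β = 14.6°: K_a = 0.3757.

0.376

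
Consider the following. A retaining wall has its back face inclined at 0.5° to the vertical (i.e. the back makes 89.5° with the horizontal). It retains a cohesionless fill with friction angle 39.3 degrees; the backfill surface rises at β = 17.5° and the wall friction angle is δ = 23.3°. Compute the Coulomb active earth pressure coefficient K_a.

K_a = sin²(α+φ) / [sin²α · sin(α−δ) · (1 + √{sin(φ+δ)sin(φ−β) / (sin(α−δ)sin(α+β))})²].
With α = 89.5°, φ = 39.3°, δ = 23.3°, β = 17.5°: K_a = 0.2549.

0.255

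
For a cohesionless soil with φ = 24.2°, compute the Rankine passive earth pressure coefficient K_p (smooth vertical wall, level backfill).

2.39

K_p = (1 + sin φ)/(1 − sin φ) = tan²(45° + 24.2°/2) = 2.389.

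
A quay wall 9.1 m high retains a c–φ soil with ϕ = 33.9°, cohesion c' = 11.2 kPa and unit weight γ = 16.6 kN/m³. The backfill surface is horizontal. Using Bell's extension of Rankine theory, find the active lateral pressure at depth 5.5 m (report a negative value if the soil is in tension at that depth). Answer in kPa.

K_a = (1 − sin φ)/(1 + sin φ) = 0.2839.
σ_a = K_a γ z − 2c√K_a = 0.2839×16.6×5.5 − 2×11.2×0.5328 = 13.99 kPa.

14.0 kPa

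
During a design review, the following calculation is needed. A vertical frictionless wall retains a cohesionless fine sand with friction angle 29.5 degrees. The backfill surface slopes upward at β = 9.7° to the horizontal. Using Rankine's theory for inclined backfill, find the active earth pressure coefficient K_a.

K_a = cos β · (cos β − √(cos²β − cos²φ)) / (cos β + √(cos²β − cos²φ)).
cos β = 0.9857, cos φ = 0.8704, √(cos²β − cos²φ) = 0.4627.
K_a = 0.9857 × (0.9857 − 0.4627)/(0.9857 + 0.4627) = 0.3559.

0.356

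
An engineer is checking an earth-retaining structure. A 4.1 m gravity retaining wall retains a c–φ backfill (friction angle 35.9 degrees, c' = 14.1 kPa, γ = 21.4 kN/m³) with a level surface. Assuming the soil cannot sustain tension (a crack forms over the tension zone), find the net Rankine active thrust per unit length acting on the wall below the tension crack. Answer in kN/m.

6.44 kN/m

K_a = 0.2607; √K_a = 0.5106.
Tension-crack depth z_c = 2c/(γ√K_a) = 2×14.1/(21.4×0.5106) = 2.581 m.
σ_a at base = K_a γ H − 2c√K_a = 0.2607×21.4×4.1 − 2×14.1×0.5106 = 8.478 kPa.
P_a = ½ × 8.478 × (H − z_c) = 0.5×8.478×1.519 = 6.440 kN/m.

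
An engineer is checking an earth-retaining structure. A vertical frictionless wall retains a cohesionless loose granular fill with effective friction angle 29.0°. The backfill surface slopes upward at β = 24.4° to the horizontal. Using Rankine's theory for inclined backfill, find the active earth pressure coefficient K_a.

K_a = cos β · (cos β − √(cos²β − cos²φ)) / (cos β + √(cos²β − cos²φ)).
cos β = 0.9107, cos φ = 0.8746, √(cos²β − cos²φ) = 0.2537.
K_a = 0.9107 × (0.9107 − 0.2537)/(0.9107 + 0.2537) = 0.5138.

0.514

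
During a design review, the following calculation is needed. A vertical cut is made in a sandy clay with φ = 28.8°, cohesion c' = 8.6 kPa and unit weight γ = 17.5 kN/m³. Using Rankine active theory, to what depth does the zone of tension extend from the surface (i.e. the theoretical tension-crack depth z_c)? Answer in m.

K_a = tan²(45° − 28.8°/2) = 0.3498; √K_a = 0.5914.
The active pressure is zero where K_a γ z = 2c√K_a, so z_c = 2c/(γ√K_a) = 2×8.6/(17.5×0.5914) = 1.662 m.

1.66 m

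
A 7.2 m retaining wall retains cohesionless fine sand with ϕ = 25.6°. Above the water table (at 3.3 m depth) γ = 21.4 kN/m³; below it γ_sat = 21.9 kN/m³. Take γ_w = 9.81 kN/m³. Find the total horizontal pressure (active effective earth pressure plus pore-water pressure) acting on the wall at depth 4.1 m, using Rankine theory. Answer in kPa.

39.7 kPa

K_a = (1 − sin φ)/(1 + sin φ) = 0.3966.
γ' = 21.9 − 9.81 = 12.09 kN/m³.
Effective vertical stress at 4.1 m: σ'_v = 21.4×3.3 + 12.09×0.800 = 80.29 kPa.
σ'_h = K_a σ'_v = 0.3966 × 80.29 = 31.84 kPa; u = γ_w × 0.800 = 7.848 kPa.
Total σ_h = 31.84 + 7.848 = 39.69 kPa.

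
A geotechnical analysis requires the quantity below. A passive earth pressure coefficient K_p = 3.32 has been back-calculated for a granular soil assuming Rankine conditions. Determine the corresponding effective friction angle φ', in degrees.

32.5°

K_p = (1+sin φ)/(1−sin φ) ⇒ sin φ = (K_p − 1)/(K_p + 1) = 0.5370.
φ = arcsin(0.5370) = 32.48°.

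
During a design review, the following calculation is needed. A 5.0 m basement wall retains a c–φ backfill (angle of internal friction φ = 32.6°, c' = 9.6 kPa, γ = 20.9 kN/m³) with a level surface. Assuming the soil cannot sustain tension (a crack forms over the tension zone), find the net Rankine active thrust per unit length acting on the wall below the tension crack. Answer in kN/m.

K_a = 0.2997; √K_a = 0.5475.
Tension-crack depth z_c = 2c/(γ√K_a) = 2×9.6/(20.9×0.5475) = 1.678 m.
σ_a at base = K_a γ H − 2c√K_a = 0.2997×20.9×5.0 − 2×9.6×0.5475 = 20.81 kPa.
P_a = ½ × 20.81 × (H − z_c) = 0.5×20.81×3.322 = 34.57 kN/m.

34.6 kN/m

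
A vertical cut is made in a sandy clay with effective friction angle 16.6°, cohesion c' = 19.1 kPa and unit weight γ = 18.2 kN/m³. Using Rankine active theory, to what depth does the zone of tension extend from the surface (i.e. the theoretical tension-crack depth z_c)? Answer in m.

K_a = tan²(45° − 16.6°/2) = 0.5556; √K_a = 0.7454.
The active pressure is zero where K_a γ z = 2c√K_a, so z_c = 2c/(γ√K_a) = 2×19.1/(18.2×0.7454) = 2.816 m.

2.82 m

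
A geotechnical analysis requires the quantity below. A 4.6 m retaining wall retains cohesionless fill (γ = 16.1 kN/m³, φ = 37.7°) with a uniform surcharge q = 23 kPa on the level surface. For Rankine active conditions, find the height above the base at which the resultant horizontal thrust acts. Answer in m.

1.83 m

K_a = 0.2411.
Triangular part P₁ = ½K_aγH² = 41.06 at H/3 = 1.533 m; rectangular part P₂ = K_a q H = 25.50 at H/2 = 2.300 m.
ȳ = (P₁·1.533 + P₂·2.300)/(P₁+P₂) = 1.827 m.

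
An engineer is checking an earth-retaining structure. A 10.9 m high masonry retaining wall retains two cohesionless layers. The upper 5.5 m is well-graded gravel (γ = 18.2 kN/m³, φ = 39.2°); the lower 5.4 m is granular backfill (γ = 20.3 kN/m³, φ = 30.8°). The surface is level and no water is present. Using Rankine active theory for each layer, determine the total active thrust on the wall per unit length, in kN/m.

332 kN/m

K_a1 = tan²(45°−39.2°/2) = 0.2255; K_a2 = tan²(45°−30.8°/2) = 0.3227.
Layer 1: σ at base = K_a1 γ₁ h₁ = 22.57 kPa; P₁ = ½×22.57×5.5 = 62.07.
Layer 2: σ_v at top = γ₁h₁ = 100.1; σ_h top = K_a2×100.1 = 32.30; σ_h base = K_a2×(100.1+20.3×5.4) = 67.68.
P₂ = ½(32.30+67.68)×5.4 = 270.0. Total P_a = 62.07+270.0 = 332.0 kN/m.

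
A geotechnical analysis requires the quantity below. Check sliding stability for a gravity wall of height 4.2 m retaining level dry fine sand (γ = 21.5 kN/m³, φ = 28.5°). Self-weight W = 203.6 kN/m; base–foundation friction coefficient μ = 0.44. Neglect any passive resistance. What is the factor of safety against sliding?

1.33

K_a = tan²(45° − 28.5°/2) = 0.3540.
P_a = ½K_aγH² = 0.5×0.3540×21.5×4.2² = 67.12 kN/m, acting at H/3 = 1.400 m above the base.
FS_sliding = μW / P_a = 0.44×203.6 / 67.12 = 1.335.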